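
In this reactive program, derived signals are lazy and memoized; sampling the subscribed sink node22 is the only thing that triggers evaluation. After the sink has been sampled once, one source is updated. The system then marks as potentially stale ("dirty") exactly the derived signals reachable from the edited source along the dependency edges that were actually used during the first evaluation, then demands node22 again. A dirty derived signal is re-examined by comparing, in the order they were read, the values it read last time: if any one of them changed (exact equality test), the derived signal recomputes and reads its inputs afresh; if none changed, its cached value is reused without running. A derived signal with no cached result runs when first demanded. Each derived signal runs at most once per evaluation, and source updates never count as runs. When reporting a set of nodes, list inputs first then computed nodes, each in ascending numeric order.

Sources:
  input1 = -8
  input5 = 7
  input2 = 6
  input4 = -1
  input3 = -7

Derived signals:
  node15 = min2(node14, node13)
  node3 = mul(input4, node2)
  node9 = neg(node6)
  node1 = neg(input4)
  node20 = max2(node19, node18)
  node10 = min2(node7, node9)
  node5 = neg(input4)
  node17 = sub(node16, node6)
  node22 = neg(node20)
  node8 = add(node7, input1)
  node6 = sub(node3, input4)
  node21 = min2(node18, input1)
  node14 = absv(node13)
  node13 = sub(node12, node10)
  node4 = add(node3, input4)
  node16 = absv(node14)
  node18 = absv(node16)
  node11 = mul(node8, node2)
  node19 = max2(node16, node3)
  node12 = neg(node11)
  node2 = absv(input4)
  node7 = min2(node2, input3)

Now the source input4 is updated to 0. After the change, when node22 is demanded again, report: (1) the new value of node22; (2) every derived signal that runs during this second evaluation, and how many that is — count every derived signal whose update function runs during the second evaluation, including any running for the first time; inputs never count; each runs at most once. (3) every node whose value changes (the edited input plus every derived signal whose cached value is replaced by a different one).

First demand of the output computes:
  node2 = absv(-1) = 1
  node3 = mul(-1, 1) = -1
  node6 = sub(-1, -1) = 0
  node7 = min2(1, -7) = -7
  node8 = add(-7, -8) = -15
  node9 = neg(0) = 0
  node10 = min2(-7, 0) = -7
  node11 = mul(-15, 1) = -15
  node12 = neg(-15) = 15
  node13 = sub(15, -7) = 22
  node14 = absv(22) = 22
  node16 = absv(22) = 22
  node18 = absv(22) = 22
  node19 = max2(22, -1) = 22
  node20 = max2(22, 22) = 22
  node22 = neg(22) = -22

After the edit, cleaning proceeds:
  node2: a read changed (input4 -1->0) — executes, giving 0.
  node3: a read changed (input4 -1->0; node2 1->0) — executes, giving 0.
  node6: a read changed (node3 -1->0; input4 -1->0) — executes, giving 0 — identical to its old value.
  node7: a read changed (node2 1->0) — executes, giving -7 — identical to its old value.
  node8: dirty, but its reads are unchanged (node7 unchanged, input1 unchanged); cached -15 stands.
  node9: dirty, but its reads are unchanged (node6 unchanged); cached 0 stands.
  node10: dirty, but its reads are unchanged (node7 unchanged, node9 unchanged); cached -7 stands.
  node11: a read changed (node2 1->0) — executes, giving 0.
  node12: a read changed (node11 -15->0) — executes, giving 0.
  node13: a read changed (node12 15->0) — executes, giving 7.
  node14: a read changed (node13 22->7) — executes, giving 7.
  node16: a read changed (node14 22->7) — executes, giving 7.
  node18: a read changed (node16 22->7) — executes, giving 7.
  node19: a read changed (node16 22->7; node3 -1->0) — executes, giving 7.
  node20: a read changed (node19 22->7; node18 22->7) — executes, giving 7.
  node22: a read changed (node20 22->7) — executes, giving -7.

Note where the cutoff bites: node8 is checked, finds nothing changed, and keeps its cache.

Demanding node22 again yields -7.
13 derived signals run: node2, node3, node6, node7, node11, node12, node13, node14, node16, node18, node19, node20, node22.
The nodes whose values change: input4, node2, node3, node11, node12, node13, node14, node16, node18, node19, node20, node22.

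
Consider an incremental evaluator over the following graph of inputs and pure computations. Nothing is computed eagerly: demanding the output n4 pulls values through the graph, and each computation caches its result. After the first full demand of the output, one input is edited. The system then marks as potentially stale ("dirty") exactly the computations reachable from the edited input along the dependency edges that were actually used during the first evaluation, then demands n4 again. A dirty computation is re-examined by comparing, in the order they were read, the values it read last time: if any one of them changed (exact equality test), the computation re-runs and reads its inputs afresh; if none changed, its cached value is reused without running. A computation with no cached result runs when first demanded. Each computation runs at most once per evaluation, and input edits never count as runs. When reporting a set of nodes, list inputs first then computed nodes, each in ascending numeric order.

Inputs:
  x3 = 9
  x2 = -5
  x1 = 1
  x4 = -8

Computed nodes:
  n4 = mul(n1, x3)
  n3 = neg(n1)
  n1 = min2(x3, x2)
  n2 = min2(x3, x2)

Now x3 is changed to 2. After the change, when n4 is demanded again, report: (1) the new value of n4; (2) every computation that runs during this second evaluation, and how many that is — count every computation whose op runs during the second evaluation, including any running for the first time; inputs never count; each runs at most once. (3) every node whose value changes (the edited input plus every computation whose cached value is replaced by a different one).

n4 now evaluates to -10.
Run set: n1, n4 (2 run).
Changed values: x3, n4.

Initial pass — values computed on the first demand:
  n1 = min2(9, -5) = -5
  n4 = mul(-5, 9) = -45

Second demand — change propagation:
  n1: re-runs because x3 9->2; new result -5 (unchanged).
  n4: re-runs because x3 9->2; new result -10.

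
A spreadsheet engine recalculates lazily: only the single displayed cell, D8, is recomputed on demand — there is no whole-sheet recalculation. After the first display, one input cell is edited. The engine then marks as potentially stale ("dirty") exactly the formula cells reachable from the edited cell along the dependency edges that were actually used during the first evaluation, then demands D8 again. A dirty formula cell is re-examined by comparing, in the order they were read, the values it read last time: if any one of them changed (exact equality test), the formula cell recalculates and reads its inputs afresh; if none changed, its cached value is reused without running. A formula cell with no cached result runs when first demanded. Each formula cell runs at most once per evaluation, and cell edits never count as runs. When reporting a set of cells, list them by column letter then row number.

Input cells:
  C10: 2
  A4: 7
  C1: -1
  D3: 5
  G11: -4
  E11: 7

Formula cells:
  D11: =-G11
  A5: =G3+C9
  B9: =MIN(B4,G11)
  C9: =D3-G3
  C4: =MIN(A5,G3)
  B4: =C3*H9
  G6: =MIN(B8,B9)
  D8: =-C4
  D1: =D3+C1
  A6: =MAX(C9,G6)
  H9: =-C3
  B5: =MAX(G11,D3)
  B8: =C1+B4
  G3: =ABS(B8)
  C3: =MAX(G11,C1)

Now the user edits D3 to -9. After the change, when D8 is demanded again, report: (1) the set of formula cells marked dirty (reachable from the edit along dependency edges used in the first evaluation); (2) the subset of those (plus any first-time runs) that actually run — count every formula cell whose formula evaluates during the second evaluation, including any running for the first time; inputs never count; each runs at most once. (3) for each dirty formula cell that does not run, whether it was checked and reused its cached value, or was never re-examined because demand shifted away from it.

Marked dirty: A5, C4, C9, D8.
Formula cells that run: A5, C4, C9, D8 — 4 in total.
Every dirty formula cell ran.

First evaluation (everything demanded from the output):
  C3 = MAX(-4, -1) = -1
  H9 = -(-1) = 1
  B4 = -1 * 1 = -1
  B8 = -1 + -1 = -2
  G3 = ABS(-2) = 2
  C9 = 5 - 2 = 3
  A5 = 2 + 3 = 5
  C4 = MIN(5, 2) = 2
  D8 = -(2) = -2

Propagation after the edit:
  C9: runs — D3 5->-9; result -11.
  A5: runs — C9 3->-11; result -9.
  C4: runs — A5 5->-9; result -9.
  D8: runs — C4 2->-9; result 9.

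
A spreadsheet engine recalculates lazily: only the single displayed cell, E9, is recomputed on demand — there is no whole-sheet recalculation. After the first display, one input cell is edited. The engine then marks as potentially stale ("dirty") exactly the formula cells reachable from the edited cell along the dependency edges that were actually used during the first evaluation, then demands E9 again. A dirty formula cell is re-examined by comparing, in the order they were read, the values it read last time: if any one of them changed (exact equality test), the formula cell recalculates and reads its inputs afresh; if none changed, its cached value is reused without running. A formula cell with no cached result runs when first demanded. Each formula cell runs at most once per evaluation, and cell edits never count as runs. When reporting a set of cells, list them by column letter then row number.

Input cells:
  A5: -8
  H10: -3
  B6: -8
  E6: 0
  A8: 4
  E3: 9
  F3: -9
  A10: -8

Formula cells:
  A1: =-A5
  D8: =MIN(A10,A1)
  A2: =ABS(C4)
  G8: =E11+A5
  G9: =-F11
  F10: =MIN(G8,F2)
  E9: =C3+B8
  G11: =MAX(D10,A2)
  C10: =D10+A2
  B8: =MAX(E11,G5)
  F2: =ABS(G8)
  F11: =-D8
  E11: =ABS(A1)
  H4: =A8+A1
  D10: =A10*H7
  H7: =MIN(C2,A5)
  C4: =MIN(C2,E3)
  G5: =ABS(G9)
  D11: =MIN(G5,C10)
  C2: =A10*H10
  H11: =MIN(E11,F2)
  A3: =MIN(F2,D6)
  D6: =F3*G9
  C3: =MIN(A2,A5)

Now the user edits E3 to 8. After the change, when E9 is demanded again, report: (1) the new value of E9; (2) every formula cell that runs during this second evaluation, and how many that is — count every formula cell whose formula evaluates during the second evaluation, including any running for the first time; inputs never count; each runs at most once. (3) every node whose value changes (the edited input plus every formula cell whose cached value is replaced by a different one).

First evaluation (everything demanded from the output):
  A1 = -(-8) = 8
  C2 = -8 * -3 = 24
  C4 = MIN(24, 9) = 9
  A2 = ABS(9) = 9
  C3 = MIN(9, -8) = -8
  D8 = MIN(-8, 8) = -8
  E11 = ABS(8) = 8
  F11 = -(-8) = 8
  G9 = -(8) = -8
  G5 = ABS(-8) = 8
  B8 = MAX(8, 8) = 8
  E9 = -8 + 8 = 0

Propagation after the edit:
  C4: runs — E3 9->8; result 8.
  A2: runs — C4 9->8; result 8.
  C3: runs — A2 9->8; result -8 (same value as before).
  E9: checked — values it read are unchanged (C3 unchanged, B8 unchanged); reused cached 0 without running.

Key observation: the change is absorbed at C3 — it re-runs but produces the same value, and the output's value is unchanged.

New value of E9: 0.
Formula cells that run: A2, C3, C4 — 3 in total.
Values that change: A2, C4, E3.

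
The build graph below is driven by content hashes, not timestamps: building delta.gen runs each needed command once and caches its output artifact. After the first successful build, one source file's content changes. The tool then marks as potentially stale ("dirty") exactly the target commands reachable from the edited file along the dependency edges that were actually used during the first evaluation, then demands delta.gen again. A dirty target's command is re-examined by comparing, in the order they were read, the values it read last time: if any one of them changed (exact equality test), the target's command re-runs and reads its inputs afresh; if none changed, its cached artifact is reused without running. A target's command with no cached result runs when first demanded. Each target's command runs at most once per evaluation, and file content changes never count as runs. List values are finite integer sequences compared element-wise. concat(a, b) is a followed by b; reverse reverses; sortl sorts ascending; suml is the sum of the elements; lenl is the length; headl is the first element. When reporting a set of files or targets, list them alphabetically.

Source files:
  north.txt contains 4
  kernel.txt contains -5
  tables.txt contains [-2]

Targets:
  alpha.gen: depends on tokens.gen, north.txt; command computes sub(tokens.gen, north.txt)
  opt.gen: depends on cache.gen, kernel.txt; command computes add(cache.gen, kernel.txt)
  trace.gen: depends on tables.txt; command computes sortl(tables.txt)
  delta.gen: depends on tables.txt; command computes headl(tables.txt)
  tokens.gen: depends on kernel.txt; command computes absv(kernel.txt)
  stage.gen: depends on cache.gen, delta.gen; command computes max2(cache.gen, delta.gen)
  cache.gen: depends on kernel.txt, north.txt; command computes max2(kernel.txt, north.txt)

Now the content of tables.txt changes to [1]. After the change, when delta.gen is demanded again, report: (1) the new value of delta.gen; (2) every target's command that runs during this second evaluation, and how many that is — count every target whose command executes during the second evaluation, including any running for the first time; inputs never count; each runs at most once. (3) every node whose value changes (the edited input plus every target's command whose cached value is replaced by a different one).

delta.gen now evaluates to 1.
Run set: delta.gen (1 run).
Changed values: delta.gen, tables.txt.

Initial pass — values computed on the first demand:
  delta.gen = headl([-2]) = -2

Second demand — change propagation:
  delta.gen: re-runs because tables.txt [-2]->[1]; new result 1.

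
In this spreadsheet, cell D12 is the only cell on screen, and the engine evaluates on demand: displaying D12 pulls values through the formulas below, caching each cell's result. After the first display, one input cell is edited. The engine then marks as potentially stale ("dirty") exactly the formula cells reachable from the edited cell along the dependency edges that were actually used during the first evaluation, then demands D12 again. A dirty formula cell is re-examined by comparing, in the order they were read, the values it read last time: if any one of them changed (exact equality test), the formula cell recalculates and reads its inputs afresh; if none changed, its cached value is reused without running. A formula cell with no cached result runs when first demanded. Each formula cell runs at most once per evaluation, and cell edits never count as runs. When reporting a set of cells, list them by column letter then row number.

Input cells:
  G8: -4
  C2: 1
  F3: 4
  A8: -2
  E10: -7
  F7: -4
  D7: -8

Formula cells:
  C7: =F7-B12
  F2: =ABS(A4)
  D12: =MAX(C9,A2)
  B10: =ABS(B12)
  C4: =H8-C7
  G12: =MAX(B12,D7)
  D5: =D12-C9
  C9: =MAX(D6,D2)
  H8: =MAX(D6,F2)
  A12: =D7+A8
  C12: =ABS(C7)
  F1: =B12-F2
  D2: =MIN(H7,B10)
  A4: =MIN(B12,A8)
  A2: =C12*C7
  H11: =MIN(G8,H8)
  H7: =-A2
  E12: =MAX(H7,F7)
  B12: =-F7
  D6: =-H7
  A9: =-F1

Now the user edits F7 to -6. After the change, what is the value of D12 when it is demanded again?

Initial pass — values computed on the first demand:
  B12 = -(-4) = 4
  B10 = ABS(4) = 4
  C7 = -4 - 4 = -8
  C12 = ABS(-8) = 8
  A2 = 8 * -8 = -64
  H7 = -(-64) = 64
  D2 = MIN(64, 4) = 4
  D6 = -(64) = -64
  C9 = MAX(-64, 4) = 4
  D12 = MAX(4, -64) = 4

Second demand — change propagation:
  B12: re-runs because F7 -4->-6; new result 6.
  B10: re-runs because B12 4->6; new result 6.
  C7: re-runs because F7 -4->-6; B12 4->6; new result -12.
  C12: re-runs because C7 -8->-12; new result 12.
  A2: re-runs because C12 8->12; C7 -8->-12; new result -144.
  H7: re-runs because A2 -64->-144; new result 144.
  D2: re-runs because H7 64->144; B10 4->6; new result 6.
  D6: re-runs because H7 64->144; new result -144.
  C9: re-runs because D6 -64->-144; D2 4->6; new result 6.
  D12: re-runs because C9 4->6; A2 -64->-144; new result 6.

D12 now evaluates to 6.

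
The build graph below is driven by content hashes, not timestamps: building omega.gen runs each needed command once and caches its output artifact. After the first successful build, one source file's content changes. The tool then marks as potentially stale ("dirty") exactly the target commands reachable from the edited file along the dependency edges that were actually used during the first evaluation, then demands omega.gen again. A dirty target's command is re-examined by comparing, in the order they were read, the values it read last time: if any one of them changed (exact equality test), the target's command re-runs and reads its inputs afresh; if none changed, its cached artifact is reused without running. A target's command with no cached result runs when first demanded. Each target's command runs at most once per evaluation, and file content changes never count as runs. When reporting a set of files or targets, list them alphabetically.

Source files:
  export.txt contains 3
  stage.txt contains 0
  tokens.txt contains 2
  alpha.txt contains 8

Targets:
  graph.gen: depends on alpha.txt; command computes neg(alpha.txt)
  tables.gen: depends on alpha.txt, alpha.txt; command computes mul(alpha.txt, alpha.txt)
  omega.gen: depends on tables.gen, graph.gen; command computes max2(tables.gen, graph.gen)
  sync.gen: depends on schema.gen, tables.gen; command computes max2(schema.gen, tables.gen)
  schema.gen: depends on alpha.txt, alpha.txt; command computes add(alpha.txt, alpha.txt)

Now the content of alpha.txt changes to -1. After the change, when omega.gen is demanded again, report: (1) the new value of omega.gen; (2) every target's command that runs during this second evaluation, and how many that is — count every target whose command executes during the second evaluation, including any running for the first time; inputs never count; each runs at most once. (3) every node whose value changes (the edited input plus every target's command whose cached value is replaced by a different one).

Initial pass — values computed on the first demand:
  graph.gen = neg(8) = -8
  tables.gen = mul(8, 8) = 64
  omega.gen = max2(64, -8) = 64

Second demand — change propagation:
  graph.gen: re-runs because alpha.txt 8->-1; new result 1.
  tables.gen: re-runs because alpha.txt 8->-1; alpha.txt 8->-1; new result 1.
  omega.gen: re-runs because tables.gen 64->1; graph.gen -8->1; new result 1.

omega.gen now evaluates to 1.
Run set: graph.gen, omega.gen, tables.gen (3 run).
Changed values: alpha.txt, graph.gen, omega.gen, tables.gen.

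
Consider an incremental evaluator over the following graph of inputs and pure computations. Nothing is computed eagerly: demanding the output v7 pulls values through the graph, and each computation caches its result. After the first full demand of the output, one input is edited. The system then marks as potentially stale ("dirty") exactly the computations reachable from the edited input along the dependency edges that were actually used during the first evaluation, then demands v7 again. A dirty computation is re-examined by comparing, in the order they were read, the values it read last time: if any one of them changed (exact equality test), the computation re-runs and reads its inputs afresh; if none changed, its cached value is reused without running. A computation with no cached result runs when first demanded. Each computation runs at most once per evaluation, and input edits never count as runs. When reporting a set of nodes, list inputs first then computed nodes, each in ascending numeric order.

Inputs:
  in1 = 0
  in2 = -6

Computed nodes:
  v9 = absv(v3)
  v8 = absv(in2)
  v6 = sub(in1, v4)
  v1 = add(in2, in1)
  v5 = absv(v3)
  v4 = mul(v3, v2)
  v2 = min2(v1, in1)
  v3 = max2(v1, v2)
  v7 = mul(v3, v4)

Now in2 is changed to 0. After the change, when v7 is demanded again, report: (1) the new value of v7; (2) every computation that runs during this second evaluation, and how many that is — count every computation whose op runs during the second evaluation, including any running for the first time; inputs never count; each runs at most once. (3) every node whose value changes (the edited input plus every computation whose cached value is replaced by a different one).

v7 now evaluates to 0.
Run set: v1, v2, v3, v4, v7 (5 run).
Changed values: in2, v1, v2, v3, v4, v7.

Initial pass — values computed on the first demand:
  v1 = add(-6, 0) = -6
  v2 = min2(-6, 0) = -6
  v3 = max2(-6, -6) = -6
  v4 = mul(-6, -6) = 36
  v7 = mul(-6, 36) = -216

Second demand — change propagation:
  v1: re-runs because in2 -6->0; new result 0.
  v2: re-runs because v1 -6->0; new result 0.
  v3: re-runs because v1 -6->0; v2 -6->0; new result 0.
  v4: re-runs because v3 -6->0; v2 -6->0; new result 0.
  v7: re-runs because v3 -6->0; v4 36->0; new result 0.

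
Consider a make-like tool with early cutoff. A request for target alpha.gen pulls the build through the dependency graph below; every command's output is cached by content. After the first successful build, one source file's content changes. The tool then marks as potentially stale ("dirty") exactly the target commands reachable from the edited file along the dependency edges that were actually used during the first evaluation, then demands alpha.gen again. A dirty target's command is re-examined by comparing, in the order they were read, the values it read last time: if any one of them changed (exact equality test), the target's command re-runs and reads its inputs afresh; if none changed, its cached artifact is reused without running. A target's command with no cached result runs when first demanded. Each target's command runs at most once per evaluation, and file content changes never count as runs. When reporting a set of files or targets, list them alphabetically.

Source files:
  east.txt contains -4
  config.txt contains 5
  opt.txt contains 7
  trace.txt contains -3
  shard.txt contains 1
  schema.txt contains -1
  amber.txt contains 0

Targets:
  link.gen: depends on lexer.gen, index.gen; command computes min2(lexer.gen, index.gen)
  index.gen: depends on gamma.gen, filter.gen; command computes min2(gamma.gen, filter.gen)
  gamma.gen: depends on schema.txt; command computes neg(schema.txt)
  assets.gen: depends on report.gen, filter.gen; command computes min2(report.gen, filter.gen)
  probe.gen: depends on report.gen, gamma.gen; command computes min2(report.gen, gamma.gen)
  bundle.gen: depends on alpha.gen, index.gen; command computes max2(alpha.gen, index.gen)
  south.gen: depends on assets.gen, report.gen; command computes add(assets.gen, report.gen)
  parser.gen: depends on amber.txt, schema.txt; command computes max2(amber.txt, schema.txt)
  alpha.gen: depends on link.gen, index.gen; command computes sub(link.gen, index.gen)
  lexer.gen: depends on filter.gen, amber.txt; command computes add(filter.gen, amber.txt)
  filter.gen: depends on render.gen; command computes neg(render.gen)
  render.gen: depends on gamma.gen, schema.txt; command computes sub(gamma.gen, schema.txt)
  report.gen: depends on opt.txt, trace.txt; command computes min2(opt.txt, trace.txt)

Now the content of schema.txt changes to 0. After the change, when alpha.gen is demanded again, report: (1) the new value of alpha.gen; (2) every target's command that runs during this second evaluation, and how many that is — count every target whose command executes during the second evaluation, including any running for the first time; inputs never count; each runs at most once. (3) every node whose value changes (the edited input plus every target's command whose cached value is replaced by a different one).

Demanding alpha.gen again yields 0.
7 target commands run: alpha.gen, filter.gen, gamma.gen, index.gen, lexer.gen, link.gen, render.gen.
The nodes whose values change: filter.gen, gamma.gen, index.gen, lexer.gen, link.gen, render.gen, schema.txt.

First demand of the output computes:
  gamma.gen = neg(-1) = 1
  render.gen = sub(1, -1) = 2
  filter.gen = neg(2) = -2
  index.gen = min2(1, -2) = -2
  lexer.gen = add(-2, 0) = -2
  link.gen = min2(-2, -2) = -2
  alpha.gen = sub(-2, -2) = 0

After the edit, cleaning proceeds:
  gamma.gen: a read changed (schema.txt -1->0) — executes, giving 0.
  render.gen: a read changed (gamma.gen 1->0; schema.txt -1->0) — executes, giving 0.
  filter.gen: a read changed (render.gen 2->0) — executes, giving 0.
  index.gen: a read changed (gamma.gen 1->0; filter.gen -2->0) — executes, giving 0.
  lexer.gen: a read changed (filter.gen -2->0) — executes, giving 0.
  link.gen: a read changed (lexer.gen -2->0; index.gen -2->0) — executes, giving 0.
  alpha.gen: a read changed (link.gen -2->0; index.gen -2->0) — executes, giving 0 — identical to its old value.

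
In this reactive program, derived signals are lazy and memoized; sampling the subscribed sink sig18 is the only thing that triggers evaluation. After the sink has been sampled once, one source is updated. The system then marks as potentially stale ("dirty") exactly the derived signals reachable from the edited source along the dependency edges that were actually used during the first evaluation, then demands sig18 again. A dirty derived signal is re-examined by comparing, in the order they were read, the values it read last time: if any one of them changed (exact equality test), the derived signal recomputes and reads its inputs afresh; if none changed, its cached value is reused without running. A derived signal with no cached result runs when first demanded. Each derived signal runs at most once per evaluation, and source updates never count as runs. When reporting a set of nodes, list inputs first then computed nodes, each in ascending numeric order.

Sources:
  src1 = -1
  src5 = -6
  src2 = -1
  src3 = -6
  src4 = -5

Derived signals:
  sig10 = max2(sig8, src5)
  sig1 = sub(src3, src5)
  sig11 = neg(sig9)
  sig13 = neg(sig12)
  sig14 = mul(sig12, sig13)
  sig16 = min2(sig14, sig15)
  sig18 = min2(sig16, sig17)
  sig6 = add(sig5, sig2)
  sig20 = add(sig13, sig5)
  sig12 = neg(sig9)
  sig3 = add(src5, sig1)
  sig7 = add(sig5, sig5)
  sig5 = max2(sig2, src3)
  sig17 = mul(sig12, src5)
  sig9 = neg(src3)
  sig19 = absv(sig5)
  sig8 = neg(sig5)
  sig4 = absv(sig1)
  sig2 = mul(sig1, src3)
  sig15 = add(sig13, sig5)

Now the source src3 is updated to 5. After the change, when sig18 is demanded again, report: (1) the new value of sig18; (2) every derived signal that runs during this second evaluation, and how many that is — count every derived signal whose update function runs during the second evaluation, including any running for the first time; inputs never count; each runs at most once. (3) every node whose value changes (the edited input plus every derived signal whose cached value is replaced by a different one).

Demanding sig18 again yields -30.
11 derived signals run: sig1, sig2, sig5, sig9, sig12, sig13, sig14, sig15, sig16, sig17, sig18.
The nodes whose values change: src3, sig1, sig2, sig5, sig9, sig12, sig13, sig14, sig15, sig16, sig17, sig18.

First demand of the output computes:
  sig1 = sub(-6, -6) = 0
  sig2 = mul(0, -6) = 0
  sig5 = max2(0, -6) = 0
  sig9 = neg(-6) = 6
  sig12 = neg(6) = -6
  sig13 = neg(-6) = 6
  sig14 = mul(-6, 6) = -36
  sig15 = add(6, 0) = 6
  sig16 = min2(-36, 6) = -36
  sig17 = mul(-6, -6) = 36
  sig18 = min2(-36, 36) = -36

After the edit, cleaning proceeds:
  sig1: a read changed (src3 -6->5) — executes, giving 11.
  sig2: a read changed (sig1 0->11; src3 -6->5) — executes, giving 55.
  sig5: a read changed (sig2 0->55; src3 -6->5) — executes, giving 55.
  sig9: a read changed (src3 -6->5) — executes, giving -5.
  sig12: a read changed (sig9 6->-5) — executes, giving 5.
  sig13: a read changed (sig12 -6->5) — executes, giving -5.
  sig14: a read changed (sig12 -6->5; sig13 6->-5) — executes, giving -25.
  sig15: a read changed (sig13 6->-5; sig5 0->55) — executes, giving 50.
  sig16: a read changed (sig14 -36->-25; sig15 6->50) — executes, giving -25.
  sig17: a read changed (sig12 -6->5) — executes, giving -30.
  sig18: a read changed (sig16 -36->-25; sig17 36->-30) — executes, giving -30.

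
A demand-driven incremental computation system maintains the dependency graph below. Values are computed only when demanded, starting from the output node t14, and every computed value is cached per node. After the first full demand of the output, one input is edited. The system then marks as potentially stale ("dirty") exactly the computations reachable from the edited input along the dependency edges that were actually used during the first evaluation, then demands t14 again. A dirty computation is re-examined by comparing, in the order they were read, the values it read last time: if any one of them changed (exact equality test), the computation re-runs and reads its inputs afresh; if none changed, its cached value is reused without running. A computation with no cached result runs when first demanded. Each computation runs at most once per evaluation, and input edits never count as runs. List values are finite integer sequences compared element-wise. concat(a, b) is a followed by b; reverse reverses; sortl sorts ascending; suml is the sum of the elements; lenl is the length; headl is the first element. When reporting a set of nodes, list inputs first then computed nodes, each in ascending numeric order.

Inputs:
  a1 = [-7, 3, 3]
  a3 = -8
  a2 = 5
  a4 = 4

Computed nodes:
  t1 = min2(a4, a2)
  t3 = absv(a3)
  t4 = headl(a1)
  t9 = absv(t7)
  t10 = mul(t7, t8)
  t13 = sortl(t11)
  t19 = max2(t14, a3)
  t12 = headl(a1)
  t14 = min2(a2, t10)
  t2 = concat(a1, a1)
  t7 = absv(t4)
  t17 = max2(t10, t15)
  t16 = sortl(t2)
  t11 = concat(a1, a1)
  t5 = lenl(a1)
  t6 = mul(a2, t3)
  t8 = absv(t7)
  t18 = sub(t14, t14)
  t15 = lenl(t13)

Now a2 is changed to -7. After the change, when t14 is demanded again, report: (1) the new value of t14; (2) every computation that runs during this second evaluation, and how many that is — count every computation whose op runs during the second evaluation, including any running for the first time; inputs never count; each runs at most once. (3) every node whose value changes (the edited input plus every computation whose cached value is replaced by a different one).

First evaluation (everything demanded from the output):
  t4 = headl([-7, 3, 3]) = -7
  t7 = absv(-7) = 7
  t8 = absv(7) = 7
  t10 = mul(7, 7) = 49
  t14 = min2(5, 49) = 5

Propagation after the edit:
  t14: runs — a2 5->-7; result -7.

New value of t14: -7.
Computations that run: t14 — 1 in total.
Values that change: a2, t14.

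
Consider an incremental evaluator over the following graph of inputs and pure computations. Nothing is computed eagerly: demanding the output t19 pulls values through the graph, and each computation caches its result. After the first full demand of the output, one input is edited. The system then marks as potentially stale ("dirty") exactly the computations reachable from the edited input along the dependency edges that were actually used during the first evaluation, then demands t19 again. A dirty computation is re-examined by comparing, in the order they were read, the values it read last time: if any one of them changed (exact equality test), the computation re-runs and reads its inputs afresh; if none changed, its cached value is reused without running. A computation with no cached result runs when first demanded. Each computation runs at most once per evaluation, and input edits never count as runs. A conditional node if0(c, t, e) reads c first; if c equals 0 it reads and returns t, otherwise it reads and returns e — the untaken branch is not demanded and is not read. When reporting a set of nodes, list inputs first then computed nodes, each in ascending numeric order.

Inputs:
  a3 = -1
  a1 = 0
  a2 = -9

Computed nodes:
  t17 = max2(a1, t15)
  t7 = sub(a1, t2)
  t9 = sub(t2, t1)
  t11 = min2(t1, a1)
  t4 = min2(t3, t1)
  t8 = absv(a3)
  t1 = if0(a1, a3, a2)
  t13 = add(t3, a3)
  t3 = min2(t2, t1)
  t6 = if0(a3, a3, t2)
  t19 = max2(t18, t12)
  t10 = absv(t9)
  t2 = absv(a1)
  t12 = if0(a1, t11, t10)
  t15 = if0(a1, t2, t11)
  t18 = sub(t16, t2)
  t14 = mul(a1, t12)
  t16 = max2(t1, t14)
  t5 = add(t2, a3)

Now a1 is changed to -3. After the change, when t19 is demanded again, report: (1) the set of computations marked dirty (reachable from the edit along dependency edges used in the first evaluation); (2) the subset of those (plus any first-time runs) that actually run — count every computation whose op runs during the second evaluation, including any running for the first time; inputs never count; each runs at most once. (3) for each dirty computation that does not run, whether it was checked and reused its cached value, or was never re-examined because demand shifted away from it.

Dirty set: t1, t2, t11, t12, t14, t16, t18, t19.
Run set: t1, t2, t9, t10, t12, t14, t16, t18, t19 (9 run).
Left stale — demand moved off them: t11.
The important point: the flipped condition redirects demand; t11 is left stale, never re-checked.

Initial pass — values computed on the first demand:
  t1 = if0(a1=0 -> then branch a3) = -1
  t2 = absv(0) = 0
  t11 = min2(-1, 0) = -1
  t12 = if0(a1=0 -> then branch t11) = -1
  t14 = mul(0, -1) = 0
  t16 = max2(-1, 0) = 0
  t18 = sub(0, 0) = 0
  t19 = max2(0, -1) = 0

Second demand — change propagation:
  t1: re-runs because a1 0->-3; new result -9.
  t2: re-runs because a1 0->-3; new result 3.
  t9: newly demanded (no cache) — executes and yields 12.
  t10: newly demanded (no cache) — executes and yields 12.
  t11: dirty yet unreached — the second evaluation never asks for it.
  t12: re-runs because a1 0->-3; new result 12.
  t14: re-runs because a1 0->-3; t12 -1->12; new result -36.
  t16: re-runs because t1 -1->-9; t14 0->-36; new result -9.
  t18: re-runs because t16 0->-9; t2 0->3; new result -12.
  t19: re-runs because t18 0->-12; t12 -1->12; new result 12.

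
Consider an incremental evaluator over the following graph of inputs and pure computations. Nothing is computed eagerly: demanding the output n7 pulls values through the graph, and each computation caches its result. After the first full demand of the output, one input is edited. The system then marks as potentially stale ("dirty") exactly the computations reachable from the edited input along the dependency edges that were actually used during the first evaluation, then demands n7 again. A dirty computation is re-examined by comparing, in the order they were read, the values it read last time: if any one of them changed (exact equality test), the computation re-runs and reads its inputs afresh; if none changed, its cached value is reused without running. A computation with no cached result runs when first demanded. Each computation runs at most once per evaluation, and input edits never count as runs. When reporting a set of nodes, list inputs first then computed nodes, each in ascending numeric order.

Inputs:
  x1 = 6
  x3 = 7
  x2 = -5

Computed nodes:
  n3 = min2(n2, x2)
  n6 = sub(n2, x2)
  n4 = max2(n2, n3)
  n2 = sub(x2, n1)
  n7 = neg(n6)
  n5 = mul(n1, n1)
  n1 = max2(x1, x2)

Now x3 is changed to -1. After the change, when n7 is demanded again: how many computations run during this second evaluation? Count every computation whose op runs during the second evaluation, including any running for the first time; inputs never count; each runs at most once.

Initial pass — values computed on the first demand:
  n1 = max2(6, -5) = 6
  n2 = sub(-5, 6) = -11
  n6 = sub(-11, -5) = -6
  n7 = neg(-6) = 6

Second demand — change propagation:
  no demanded computation ever read x3, so the edit dirties nothing and nothing runs.

The important point: nothing the output needs ever reads x3, so the edit is invisible to it.

Run set: none (0 run).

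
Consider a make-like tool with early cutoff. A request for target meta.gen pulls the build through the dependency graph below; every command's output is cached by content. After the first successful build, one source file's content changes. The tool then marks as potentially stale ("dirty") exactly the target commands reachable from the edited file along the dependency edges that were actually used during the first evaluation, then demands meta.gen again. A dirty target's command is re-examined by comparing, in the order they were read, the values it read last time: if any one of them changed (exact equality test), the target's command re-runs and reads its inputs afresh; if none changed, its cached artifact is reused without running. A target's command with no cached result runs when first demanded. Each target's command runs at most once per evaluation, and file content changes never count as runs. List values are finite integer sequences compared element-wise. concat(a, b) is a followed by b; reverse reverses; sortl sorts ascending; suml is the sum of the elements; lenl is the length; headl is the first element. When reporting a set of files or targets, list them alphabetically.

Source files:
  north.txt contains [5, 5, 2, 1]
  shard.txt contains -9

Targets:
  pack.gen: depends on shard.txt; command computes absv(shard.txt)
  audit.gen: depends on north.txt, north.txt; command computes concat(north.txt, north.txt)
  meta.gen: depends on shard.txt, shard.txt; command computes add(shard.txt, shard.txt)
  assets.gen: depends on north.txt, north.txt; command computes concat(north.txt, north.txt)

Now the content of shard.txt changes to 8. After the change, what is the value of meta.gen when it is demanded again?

Demanding meta.gen again yields 16.

First demand of the output computes:
  meta.gen = add(-9, -9) = -18

After the edit, cleaning proceeds:
  meta.gen: a read changed (shard.txt -9->8; shard.txt -9->8) — executes, giving 16.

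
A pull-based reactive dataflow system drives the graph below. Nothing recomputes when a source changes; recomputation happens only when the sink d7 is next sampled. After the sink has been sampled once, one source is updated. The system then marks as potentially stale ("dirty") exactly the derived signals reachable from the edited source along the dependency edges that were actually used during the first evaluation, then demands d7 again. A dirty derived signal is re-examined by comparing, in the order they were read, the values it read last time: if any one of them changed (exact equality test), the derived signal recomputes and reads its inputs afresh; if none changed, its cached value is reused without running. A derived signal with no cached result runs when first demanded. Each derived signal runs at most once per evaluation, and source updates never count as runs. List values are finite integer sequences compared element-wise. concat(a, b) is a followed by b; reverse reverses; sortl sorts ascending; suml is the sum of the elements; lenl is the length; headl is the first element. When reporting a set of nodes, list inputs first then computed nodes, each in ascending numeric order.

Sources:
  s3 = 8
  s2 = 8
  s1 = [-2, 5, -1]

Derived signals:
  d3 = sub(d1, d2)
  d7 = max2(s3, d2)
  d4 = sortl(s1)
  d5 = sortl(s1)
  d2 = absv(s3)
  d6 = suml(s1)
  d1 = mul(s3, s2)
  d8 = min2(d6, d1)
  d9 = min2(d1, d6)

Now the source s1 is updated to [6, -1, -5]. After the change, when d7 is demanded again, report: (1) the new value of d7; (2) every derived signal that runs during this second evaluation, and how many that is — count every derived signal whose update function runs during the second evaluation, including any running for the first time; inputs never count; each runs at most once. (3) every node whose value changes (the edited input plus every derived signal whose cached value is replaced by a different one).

First evaluation (everything demanded from the output):
  d2 = absv(8) = 8
  d7 = max2(8, 8) = 8

Propagation after the edit:
  s1 feeds no computation that the output demands — nothing is marked dirty and nothing runs.

Key observation: s1 is never demanded by the output, so the edit triggers no recomputation at all.

New value of d7: 8.
Derived signals that run: none — 0 in total.
Values that change: s1.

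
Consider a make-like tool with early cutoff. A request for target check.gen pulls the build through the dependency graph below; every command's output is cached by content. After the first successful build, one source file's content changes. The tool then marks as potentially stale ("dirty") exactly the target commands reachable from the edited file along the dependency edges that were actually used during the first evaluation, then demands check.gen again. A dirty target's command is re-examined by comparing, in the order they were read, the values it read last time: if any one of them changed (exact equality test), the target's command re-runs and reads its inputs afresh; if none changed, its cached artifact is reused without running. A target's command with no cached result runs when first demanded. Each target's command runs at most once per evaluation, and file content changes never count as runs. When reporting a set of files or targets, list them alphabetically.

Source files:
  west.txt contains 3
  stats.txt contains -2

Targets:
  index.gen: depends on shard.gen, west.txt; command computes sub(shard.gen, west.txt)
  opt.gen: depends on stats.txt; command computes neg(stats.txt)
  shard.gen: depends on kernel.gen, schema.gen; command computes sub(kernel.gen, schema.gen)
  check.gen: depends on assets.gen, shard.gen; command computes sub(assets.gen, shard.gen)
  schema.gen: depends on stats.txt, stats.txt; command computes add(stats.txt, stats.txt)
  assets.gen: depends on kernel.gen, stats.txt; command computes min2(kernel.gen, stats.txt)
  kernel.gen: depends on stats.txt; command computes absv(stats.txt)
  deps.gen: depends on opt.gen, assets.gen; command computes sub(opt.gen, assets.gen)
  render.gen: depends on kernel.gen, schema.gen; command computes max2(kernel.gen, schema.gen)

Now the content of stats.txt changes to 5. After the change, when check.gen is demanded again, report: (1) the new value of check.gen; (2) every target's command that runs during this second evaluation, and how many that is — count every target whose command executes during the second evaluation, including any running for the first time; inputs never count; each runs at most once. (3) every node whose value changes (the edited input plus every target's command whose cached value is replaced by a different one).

Demanding check.gen again yields 10.
5 target commands run: assets.gen, check.gen, kernel.gen, schema.gen, shard.gen.
The nodes whose values change: assets.gen, check.gen, kernel.gen, schema.gen, shard.gen, stats.txt.

First demand of the output computes:
  kernel.gen = absv(-2) = 2
  assets.gen = min2(2, -2) = -2
  schema.gen = add(-2, -2) = -4
  shard.gen = sub(2, -4) = 6
  check.gen = sub(-2, 6) = -8

After the edit, cleaning proceeds:
  kernel.gen: a read changed (stats.txt -2->5) — executes, giving 5.
  assets.gen: a read changed (kernel.gen 2->5; stats.txt -2->5) — executes, giving 5.
  schema.gen: a read changed (stats.txt -2->5; stats.txt -2->5) — executes, giving 10.
  shard.gen: a read changed (kernel.gen 2->5; schema.gen -4->10) — executes, giving -5.
  check.gen: a read changed (assets.gen -2->5; shard.gen 6->-5) — executes, giving 10.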